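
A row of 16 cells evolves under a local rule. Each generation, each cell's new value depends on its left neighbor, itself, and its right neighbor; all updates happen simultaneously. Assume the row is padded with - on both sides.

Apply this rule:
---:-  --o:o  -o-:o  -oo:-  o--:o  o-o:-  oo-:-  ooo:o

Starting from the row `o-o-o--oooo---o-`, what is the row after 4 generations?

generation 1: o-o-ooo-oo-o-ooo
generation 2: o-o--o-----o--o-
generation 3: o-ooooo---oooooo
generation 4: o--ooo-o-o-oooo-

o--ooo-o-o-oooo-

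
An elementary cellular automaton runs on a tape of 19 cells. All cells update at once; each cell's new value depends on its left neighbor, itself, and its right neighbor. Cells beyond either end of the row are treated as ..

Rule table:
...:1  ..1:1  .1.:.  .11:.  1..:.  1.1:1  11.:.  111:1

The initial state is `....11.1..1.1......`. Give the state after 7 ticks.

111..1..1.1.1..1..1

1111..1..1.1..11111
.11..1..1.1..1.111.
1...1..1.1..1.1.1..
..11..1.1..1.1.1..1
11...1.1..1.1.1..1.
...11.1..1.1.1..1..
111..1..1.1.1..1..1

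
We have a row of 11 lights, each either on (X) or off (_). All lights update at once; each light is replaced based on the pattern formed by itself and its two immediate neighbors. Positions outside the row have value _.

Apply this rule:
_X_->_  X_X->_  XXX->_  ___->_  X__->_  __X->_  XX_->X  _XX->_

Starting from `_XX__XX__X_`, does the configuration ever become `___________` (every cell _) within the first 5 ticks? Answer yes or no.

__X___X____
___________
all cells are _ at tick 2

yes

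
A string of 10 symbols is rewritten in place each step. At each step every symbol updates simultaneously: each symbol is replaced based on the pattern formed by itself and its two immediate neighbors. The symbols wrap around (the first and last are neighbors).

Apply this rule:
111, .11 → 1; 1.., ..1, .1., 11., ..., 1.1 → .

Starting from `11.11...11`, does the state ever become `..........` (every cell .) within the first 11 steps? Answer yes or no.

1..1....11
........11
........1.
..........
all cells are . at step 4

yes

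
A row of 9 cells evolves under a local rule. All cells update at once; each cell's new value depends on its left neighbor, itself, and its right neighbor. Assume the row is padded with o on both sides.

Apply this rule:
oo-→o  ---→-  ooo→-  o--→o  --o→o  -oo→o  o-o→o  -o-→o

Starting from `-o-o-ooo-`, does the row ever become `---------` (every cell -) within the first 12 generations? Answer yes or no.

no

oooooo-oo
-----ooo-
o---oo-oo
oo-ooooo-
-ooo---oo
oo-oo-oo-
-oooooooo
oo-------
-oo-----o
oooo---oo
---oo-oo-
o-ooooooo
generation 12 is o-ooooooo, still not uniform -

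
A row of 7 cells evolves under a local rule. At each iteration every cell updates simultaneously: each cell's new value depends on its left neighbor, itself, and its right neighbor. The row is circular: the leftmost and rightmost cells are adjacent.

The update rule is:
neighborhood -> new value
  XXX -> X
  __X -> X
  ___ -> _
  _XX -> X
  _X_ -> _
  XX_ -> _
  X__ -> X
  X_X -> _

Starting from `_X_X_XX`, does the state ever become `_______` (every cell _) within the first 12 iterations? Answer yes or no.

iteration 1: _____X_
iteration 2: ____X_X
iteration 3: X__X___
iteration 4: _XX_X_X
iteration 5: _X_____
iteration 6: X_X____
iteration 7: ___X__X
iteration 8: X_X_XX_
iteration 9: ____X__
iteration 10: ___X_X_
iteration 11: __X___X
iteration 12: XX_X_X_
iteration 12 is XX_X_X_, still not uniform _

no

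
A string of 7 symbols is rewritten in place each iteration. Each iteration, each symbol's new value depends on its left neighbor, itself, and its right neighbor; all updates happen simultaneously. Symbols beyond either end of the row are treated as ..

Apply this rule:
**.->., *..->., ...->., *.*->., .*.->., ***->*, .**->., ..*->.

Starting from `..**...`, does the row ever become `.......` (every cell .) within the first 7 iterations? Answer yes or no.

iteration 1: .......
all cells are . at iteration 1

yes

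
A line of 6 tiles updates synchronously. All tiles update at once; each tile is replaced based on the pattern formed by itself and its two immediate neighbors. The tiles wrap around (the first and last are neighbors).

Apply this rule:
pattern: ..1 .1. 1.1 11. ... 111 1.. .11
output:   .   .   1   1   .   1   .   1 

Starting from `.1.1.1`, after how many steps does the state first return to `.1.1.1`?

2

1.1.1.
.1.1.1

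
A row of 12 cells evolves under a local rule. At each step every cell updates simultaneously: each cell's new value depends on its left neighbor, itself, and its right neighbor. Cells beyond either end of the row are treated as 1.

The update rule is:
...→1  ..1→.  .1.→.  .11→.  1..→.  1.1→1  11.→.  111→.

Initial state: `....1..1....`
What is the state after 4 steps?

step 1: .11......11.
step 2: 1...1111...1
step 3: ..1......1..
step 4: ....1111....

....1111....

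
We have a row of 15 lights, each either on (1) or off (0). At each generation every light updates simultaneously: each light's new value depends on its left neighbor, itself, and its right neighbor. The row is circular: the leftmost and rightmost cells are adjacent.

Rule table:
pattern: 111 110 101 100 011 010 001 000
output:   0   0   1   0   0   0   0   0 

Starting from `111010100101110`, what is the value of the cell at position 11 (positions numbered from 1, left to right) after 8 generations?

000101000010001
000010000000000
000000000000000
000000000000000  (fixed point — unchanged through generation 8)
position 11 holds 0

0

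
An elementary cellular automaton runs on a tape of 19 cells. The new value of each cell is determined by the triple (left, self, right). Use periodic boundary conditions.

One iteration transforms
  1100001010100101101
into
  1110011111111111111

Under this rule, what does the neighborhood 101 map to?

1

At position 7 the neighborhood is 101; the next row has 1 there.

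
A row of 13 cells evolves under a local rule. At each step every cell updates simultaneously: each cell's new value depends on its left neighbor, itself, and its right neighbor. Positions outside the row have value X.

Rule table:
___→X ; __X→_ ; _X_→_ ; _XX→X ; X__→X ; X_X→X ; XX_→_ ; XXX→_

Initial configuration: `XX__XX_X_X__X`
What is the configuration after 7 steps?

_X_X_X_X_XX_X

step 1: __X_X_X_X_X_X
step 2: X__X_X_X_X_XX
step 3: _X__X_X_X_XX_
step 4: X_X__X_X_XX_X
step 5: _X_X__X_XX_XX
step 6: X_X_X__XX_XX_
step 7: _X_X_X_X_XX_X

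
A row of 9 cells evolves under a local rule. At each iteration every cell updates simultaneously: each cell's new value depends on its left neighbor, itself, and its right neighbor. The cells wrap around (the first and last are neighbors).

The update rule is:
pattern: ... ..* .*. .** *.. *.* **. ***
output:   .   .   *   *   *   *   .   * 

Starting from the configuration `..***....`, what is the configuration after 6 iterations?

***.***.*

iteration 1: ..**.*...
iteration 2: ..*.***..
iteration 3: ..****.*.
iteration 4: ..***.***
iteration 5: *.**.***.
iteration 6: ***.***.*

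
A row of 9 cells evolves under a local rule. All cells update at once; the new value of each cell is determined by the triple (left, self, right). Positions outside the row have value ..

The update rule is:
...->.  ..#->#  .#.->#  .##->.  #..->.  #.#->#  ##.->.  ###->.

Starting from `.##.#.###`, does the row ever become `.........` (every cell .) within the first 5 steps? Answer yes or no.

yes

step 1: #..###...
step 2: #.#......
step 3: ###......
step 4: .........
all cells are . at step 4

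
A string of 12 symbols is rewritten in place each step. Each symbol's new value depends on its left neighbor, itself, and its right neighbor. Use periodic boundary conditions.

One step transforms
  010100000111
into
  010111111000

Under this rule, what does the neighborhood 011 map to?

At position 9 the neighborhood is 011; the next row has 0 there.

0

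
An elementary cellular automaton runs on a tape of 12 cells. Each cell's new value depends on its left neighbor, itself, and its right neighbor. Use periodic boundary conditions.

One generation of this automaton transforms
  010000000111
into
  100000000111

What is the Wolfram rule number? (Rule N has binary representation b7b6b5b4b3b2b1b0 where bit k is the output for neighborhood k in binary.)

232

position 10: 111 → 1  (bit 7 = 1)
position 11: 110 → 1  (bit 6 = 1)
position 0: 101 → 1  (bit 5 = 1)
position 2: 100 → 0  (bit 4 = 0)
position 9: 011 → 1  (bit 3 = 1)
position 1: 010 → 0  (bit 2 = 0)
position 8: 001 → 0  (bit 1 = 0)
position 3: 000 → 0  (bit 0 = 0)
bits b7..b0 = 11101000 = 232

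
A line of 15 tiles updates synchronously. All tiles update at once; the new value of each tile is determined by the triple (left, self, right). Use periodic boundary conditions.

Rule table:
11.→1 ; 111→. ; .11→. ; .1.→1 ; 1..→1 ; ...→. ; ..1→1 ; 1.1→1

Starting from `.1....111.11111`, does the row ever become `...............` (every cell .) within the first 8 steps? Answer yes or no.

111..1..11....1
..111111.11..1.
.1.....11.11111
111...1.11....1
..11.111.11..1.
.1.11..11.11111
111.111.11....1
..11..11.11..1.
step 8 is ..11..11.11..1., still not uniform .

no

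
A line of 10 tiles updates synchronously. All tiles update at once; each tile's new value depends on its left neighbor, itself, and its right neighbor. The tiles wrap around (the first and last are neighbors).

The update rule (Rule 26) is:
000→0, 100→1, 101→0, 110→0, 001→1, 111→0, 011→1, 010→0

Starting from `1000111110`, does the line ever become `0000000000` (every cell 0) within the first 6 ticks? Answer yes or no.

tick 1: 0101100000
tick 2: 1001010000
tick 3: 0110001001
tick 4: 0101010110
tick 5: 1000000101
tick 6: 0100001001
tick 6 is 0100001001, still not uniform 0

no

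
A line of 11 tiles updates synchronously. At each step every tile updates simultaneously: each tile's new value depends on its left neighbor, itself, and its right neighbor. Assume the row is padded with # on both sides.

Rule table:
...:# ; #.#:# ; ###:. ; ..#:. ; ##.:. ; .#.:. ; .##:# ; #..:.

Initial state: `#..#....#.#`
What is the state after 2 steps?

.....##..##
.###.#...#.

.###.#...#.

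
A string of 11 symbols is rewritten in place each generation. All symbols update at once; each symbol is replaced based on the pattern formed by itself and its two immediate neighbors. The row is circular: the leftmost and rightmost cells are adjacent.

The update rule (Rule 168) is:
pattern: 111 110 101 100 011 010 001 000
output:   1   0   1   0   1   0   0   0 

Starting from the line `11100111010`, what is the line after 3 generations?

00000010111

11000110101
10000101011
00000010111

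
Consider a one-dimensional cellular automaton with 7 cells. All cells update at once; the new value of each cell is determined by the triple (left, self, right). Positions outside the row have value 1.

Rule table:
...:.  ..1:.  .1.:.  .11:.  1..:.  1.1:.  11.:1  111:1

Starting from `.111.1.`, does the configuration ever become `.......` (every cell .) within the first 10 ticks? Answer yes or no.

yes

..11...
...1...
.......
all cells are . at tick 3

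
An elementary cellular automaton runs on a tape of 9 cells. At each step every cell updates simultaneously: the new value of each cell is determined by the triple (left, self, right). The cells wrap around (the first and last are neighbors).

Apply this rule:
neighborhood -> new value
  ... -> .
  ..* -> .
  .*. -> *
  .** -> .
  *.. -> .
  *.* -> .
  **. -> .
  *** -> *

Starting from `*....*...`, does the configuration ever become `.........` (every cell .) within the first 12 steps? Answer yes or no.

no

*....*...  (fixed point — unchanged through step 12)
step 12 is *....*..., still not uniform .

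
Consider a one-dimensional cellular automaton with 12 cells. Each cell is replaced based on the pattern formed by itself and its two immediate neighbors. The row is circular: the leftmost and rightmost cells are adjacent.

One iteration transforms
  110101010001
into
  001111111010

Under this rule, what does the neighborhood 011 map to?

0

At position 11 the neighborhood is 011; the next row has 0 there.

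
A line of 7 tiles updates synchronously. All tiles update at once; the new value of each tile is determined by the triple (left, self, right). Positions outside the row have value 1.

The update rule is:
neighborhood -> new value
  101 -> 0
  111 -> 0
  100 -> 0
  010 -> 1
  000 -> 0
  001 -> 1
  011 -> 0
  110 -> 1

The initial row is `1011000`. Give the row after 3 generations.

1001010

1001001
1011010
1001010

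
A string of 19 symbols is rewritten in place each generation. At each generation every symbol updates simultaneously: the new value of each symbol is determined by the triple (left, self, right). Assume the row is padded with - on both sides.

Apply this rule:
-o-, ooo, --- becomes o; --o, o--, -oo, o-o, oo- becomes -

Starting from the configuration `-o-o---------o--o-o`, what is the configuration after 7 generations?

-o-o-ooooooo-o--o-o
-o-o--ooooo--o--o-o
-o-o---ooo---o--o-o
-o-o-o--o--o-o--o-o
-o-o-o--o--o-o--o-o  (fixed point — unchanged through generation 7)

-o-o-o--o--o-o--o-o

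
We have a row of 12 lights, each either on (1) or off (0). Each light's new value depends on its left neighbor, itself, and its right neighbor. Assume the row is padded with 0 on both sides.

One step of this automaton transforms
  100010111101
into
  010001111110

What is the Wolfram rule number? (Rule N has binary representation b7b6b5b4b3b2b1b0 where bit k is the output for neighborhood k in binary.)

248

position 7: 111 → 1  (bit 7 = 1)
position 9: 110 → 1  (bit 6 = 1)
position 5: 101 → 1  (bit 5 = 1)
position 1: 100 → 1  (bit 4 = 1)
position 6: 011 → 1  (bit 3 = 1)
position 0: 010 → 0  (bit 2 = 0)
position 3: 001 → 0  (bit 1 = 0)
position 2: 000 → 0  (bit 0 = 0)
bits b7..b0 = 11111000 = 248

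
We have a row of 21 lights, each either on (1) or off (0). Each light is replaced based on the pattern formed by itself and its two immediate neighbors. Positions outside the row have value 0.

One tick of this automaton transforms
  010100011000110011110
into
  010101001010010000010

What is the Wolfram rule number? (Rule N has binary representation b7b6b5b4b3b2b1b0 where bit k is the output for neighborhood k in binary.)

69

position 17: 111 → 0  (bit 7 = 0)
position 8: 110 → 1  (bit 6 = 1)
position 2: 101 → 0  (bit 5 = 0)
position 4: 100 → 0  (bit 4 = 0)
position 7: 011 → 0  (bit 3 = 0)
position 1: 010 → 1  (bit 2 = 1)
position 0: 001 → 0  (bit 1 = 0)
position 5: 000 → 1  (bit 0 = 1)
bits b7..b0 = 01000101 = 69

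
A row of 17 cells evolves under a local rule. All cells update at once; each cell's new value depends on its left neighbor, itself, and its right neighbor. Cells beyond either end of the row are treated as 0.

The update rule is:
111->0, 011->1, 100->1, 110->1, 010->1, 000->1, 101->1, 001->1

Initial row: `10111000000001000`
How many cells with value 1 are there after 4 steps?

step 1: 11101111111111111
step 2: 10111000000000001
step 3: 11101111111111111  (repeats step 1; period 2)
step 4: 10111000000000001
count of 1: 5

5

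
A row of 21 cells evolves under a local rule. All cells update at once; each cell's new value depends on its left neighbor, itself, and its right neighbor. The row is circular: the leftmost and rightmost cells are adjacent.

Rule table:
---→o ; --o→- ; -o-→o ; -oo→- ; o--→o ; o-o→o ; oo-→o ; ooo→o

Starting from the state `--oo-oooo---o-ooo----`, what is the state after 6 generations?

o--oo-ooooo-oo-oooooo
oo--oo-ooooo-oo-ooooo
ooo--oo-ooooo-oo-oooo
oooo--oo-ooooo-oo-ooo
ooooo--oo-ooooo-oo-oo
oooooo--oo-ooooo-oo-o

oooooo--oo-ooooo-oo-o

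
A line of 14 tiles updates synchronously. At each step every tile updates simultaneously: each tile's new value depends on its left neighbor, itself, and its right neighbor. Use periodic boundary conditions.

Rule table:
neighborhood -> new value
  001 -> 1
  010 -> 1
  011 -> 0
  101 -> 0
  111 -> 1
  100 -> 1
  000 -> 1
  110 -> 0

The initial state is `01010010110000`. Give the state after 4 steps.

00101111111100

11011110001111
10001101110111
01110000100011
00101111111100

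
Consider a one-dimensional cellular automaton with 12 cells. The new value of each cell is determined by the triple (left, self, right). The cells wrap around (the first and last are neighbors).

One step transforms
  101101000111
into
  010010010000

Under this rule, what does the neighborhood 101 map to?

1

At position 1 the neighborhood is 101; the next row has 1 there.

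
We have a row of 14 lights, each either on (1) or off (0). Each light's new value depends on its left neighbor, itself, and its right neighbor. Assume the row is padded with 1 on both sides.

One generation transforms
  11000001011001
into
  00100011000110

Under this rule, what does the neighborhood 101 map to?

0

At position 8 the neighborhood is 101; the next row has 0 there.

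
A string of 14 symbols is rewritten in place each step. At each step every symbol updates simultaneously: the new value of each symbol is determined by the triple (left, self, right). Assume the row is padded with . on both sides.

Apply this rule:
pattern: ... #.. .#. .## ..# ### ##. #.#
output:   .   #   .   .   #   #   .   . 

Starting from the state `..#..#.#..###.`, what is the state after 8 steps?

step 1: .#.##...##.#.#
step 2: #....#.#......
step 3: .#..#...#.....
step 4: #.##.#.#.#....
step 5: ..........#...
step 6: .........#.#..
step 7: ........#...#.
step 8: .......#.#.#.#

.......#.#.#.#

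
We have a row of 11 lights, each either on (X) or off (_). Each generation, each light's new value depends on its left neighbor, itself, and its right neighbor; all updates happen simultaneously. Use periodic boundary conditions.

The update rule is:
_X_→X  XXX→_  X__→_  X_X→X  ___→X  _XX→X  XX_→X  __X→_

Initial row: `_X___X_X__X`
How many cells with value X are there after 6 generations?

generation 1: XX_X_XXX__X
generation 2: _XXXXX_X__X
generation 3: XX___XXX__X
generation 4: _X_X_X_X__X
generation 5: XXXXXXXX__X
generation 6: _______X__X
count of X: 2

2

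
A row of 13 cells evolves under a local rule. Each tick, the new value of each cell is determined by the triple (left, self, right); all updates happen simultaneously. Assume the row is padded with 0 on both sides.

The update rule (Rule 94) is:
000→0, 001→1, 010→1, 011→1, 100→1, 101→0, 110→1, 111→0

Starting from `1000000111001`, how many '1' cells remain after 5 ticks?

1100001101111
1110011101001
1011110101111
1010010101001
1011110101111
count of 1: 10

10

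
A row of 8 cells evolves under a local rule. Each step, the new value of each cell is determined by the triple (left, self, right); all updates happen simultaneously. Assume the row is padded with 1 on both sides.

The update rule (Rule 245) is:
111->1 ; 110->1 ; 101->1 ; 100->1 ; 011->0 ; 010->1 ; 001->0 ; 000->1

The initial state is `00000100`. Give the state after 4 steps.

11110110
11111011
11111101
11111110

11111110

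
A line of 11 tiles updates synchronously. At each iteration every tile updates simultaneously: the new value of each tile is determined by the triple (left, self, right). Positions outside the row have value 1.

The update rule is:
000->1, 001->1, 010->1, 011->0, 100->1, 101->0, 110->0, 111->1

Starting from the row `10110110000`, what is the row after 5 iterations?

iteration 1: 00000001111
iteration 2: 11111110111
iteration 3: 11111100011
iteration 4: 11111011101
iteration 5: 11110001000

11110001000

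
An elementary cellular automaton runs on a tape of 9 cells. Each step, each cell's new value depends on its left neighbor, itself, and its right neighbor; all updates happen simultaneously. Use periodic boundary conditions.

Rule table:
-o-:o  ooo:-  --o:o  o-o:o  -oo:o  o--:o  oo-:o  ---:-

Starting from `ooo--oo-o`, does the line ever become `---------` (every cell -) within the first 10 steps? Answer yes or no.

--ooooooo
ooo-----o
--oo---oo
ooooo-ooo
----ooo--
---oo-oo-
--ooooooo  (repeats step 1; period 6)
step 10: ooooo-ooo
step 10 is ooooo-ooo, still not uniform -

no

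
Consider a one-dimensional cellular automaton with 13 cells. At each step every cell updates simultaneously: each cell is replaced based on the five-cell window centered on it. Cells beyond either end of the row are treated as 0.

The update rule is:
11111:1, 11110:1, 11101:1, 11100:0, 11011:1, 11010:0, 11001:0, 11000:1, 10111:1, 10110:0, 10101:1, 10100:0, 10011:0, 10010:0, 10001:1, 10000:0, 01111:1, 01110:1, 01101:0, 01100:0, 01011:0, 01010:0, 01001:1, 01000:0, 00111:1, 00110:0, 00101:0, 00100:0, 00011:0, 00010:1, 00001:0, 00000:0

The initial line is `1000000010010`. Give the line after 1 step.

0000000101000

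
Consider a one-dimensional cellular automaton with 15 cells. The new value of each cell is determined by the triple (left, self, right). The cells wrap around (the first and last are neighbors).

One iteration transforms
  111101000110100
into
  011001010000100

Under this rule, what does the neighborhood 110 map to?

At position 3 the neighborhood is 110; the next row has 0 there.

0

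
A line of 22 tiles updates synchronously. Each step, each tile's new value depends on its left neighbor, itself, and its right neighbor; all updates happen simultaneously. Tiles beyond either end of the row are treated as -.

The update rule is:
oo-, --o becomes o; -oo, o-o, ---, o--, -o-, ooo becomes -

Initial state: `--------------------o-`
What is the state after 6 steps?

-------------------o--
------------------o---
-----------------o----
----------------o-----
---------------o------
--------------o-------

--------------o-------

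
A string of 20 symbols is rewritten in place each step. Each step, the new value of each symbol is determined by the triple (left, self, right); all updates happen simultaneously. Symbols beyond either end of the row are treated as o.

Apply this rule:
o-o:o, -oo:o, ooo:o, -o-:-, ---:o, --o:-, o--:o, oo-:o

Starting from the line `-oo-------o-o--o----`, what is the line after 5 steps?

ooooooooooooo-oooooo

ooooooooo--o-o--ooo-
oooooooooo--o-o-oooo
ooooooooooo--o-ooooo
oooooooooooo--oooooo
ooooooooooooo-oooooo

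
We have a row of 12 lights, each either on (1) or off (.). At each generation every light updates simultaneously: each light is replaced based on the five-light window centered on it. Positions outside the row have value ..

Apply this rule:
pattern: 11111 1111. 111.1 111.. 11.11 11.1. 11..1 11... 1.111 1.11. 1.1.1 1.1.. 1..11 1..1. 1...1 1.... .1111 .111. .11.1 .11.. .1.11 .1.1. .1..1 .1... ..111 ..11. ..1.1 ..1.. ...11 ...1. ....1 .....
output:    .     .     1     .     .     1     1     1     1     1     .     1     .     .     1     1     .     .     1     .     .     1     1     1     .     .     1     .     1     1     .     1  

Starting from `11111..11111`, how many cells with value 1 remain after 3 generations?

generation 1: .....1......
generation 2: 111.1.111111
generation 3: ..11..1.....
count of 1: 3

3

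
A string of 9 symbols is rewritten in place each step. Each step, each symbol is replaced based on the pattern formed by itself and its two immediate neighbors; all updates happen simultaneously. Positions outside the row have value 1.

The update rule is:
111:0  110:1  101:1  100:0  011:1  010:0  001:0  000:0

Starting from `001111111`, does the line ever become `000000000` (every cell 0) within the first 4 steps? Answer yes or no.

yes

001000000
000000000
all cells are 0 at step 2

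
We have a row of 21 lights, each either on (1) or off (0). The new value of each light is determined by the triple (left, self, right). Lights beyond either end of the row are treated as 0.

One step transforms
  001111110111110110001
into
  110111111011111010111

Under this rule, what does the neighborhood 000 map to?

At position 0 the neighborhood is 000; the next row has 1 there.

1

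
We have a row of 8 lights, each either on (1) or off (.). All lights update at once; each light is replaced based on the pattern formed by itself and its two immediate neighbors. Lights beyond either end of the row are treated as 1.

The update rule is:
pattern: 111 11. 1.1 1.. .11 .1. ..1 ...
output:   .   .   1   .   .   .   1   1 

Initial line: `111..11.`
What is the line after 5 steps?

.1...1.1

....1..1
.111..1.
1....1.1
..111.1.
.1...1.1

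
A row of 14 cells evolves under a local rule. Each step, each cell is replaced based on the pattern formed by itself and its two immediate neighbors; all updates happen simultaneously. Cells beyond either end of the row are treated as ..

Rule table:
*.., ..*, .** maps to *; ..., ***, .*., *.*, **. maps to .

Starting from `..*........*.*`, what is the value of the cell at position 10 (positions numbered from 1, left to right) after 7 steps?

.*.*......*...
*...*....*.*..
.*.*.*..*...*.
*.....**.*.*.*
.*...**.......
*.*.**.*......
....*...*.....
position 10 holds .

.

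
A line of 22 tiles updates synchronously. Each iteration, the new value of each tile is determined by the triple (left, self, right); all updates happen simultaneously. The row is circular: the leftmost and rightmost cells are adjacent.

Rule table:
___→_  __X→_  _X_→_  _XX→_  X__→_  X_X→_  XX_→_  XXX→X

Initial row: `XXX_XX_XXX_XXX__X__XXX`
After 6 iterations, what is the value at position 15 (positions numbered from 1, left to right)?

iteration 1: XX______X___X_______XX
iteration 2: X____________________X
iteration 3: ______________________
iteration 4: ______________________  (fixed point — unchanged through iteration 6)
position 15 holds _

_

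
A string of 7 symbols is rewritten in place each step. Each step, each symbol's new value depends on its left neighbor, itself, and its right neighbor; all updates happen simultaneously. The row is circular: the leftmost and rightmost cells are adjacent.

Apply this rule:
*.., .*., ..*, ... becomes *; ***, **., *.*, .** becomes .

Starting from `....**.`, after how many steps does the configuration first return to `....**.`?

****..*
....**.

2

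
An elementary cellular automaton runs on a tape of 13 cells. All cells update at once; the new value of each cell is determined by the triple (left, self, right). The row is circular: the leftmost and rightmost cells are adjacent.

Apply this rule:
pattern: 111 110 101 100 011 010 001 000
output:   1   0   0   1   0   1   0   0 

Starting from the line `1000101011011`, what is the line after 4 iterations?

0100101000001
0110101100001
0000100010001
1000110011001

1000110011001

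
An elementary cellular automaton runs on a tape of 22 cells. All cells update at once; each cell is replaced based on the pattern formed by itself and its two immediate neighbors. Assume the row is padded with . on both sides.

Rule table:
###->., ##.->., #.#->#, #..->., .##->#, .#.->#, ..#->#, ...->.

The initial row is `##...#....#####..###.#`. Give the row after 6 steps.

#...##...##.....##..##
#..##...##.....##..##.
#.##...##.....##..##..
###...##.....##..##...
#....##.....##..##....
#...##.....##..##.....

#...##.....##..##.....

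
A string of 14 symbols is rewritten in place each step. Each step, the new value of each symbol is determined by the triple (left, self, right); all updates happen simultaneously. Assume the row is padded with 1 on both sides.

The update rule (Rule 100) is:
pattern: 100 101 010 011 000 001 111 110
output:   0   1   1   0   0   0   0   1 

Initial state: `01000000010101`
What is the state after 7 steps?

11000000000000

step 1: 11000000011110
step 2: 01000000000011
step 3: 11000000000000
step 4: 01000000000000
step 5: 11000000000000  (repeats step 3; period 2)
step 7: 11000000000000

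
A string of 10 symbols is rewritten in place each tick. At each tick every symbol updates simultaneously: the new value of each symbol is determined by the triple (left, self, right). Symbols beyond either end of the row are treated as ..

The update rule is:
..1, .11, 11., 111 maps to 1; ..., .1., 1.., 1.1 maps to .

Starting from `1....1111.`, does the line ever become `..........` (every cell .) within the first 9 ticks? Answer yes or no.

....11111.
...111111.
..1111111.
.11111111.
111111111.
111111111.  (fixed point — unchanged through tick 9)
tick 9 is 111111111., still not uniform .

no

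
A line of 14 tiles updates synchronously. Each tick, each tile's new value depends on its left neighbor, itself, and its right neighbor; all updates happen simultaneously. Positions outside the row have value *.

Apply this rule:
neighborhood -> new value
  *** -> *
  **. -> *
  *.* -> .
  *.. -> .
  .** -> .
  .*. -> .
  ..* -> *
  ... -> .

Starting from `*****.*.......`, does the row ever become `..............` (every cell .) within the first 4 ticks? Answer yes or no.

tick 1: *****........*
tick 2: *****.......*.
tick 3: *****......*..
tick 4: *****.....*..*
tick 4 is *****.....*..*, still not uniform .

no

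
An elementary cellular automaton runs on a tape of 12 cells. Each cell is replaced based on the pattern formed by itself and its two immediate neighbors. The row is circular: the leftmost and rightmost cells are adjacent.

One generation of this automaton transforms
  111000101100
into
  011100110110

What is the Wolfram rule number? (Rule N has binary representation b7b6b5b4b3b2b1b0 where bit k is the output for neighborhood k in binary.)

position 1: 111 → 1  (bit 7 = 1)
position 2: 110 → 1  (bit 6 = 1)
position 7: 101 → 1  (bit 5 = 1)
position 3: 100 → 1  (bit 4 = 1)
position 0: 011 → 0  (bit 3 = 0)
position 6: 010 → 1  (bit 2 = 1)
position 5: 001 → 0  (bit 1 = 0)
position 4: 000 → 0  (bit 0 = 0)
bits b7..b0 = 11110100 = 244

244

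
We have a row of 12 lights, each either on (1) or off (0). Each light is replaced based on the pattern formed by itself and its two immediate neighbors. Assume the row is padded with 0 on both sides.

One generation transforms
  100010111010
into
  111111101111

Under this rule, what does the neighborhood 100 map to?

At position 1 the neighborhood is 100; the next row has 1 there.

1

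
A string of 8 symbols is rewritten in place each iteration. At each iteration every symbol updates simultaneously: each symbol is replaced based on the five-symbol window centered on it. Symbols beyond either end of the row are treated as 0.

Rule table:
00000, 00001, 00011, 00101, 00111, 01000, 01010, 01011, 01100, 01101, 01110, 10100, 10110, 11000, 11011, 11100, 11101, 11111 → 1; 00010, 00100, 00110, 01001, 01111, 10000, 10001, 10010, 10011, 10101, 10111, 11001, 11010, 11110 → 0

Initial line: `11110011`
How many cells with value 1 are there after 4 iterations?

10010001
00001000
11100101
11100111
count of 1: 6

6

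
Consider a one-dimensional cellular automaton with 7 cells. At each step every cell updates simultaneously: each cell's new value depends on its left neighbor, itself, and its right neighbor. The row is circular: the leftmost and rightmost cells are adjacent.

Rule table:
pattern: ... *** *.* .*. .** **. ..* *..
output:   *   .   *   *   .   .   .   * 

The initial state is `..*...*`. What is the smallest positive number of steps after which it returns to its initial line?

14

*.***.*
.*...*.
.***.**
*...*..
***.**.
...*..*
**.**.*
..*..*.
*.**.**
.*..*..
.**.***
*..*...
**.***.
..*...*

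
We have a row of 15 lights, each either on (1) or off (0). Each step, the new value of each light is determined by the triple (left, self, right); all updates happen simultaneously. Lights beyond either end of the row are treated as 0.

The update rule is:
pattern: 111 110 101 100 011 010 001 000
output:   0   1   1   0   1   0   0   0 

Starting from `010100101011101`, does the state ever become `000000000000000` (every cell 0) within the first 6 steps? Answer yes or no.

yes

001000010110110
000000001111110
000000001000010
000000000000000
all cells are 0 at step 4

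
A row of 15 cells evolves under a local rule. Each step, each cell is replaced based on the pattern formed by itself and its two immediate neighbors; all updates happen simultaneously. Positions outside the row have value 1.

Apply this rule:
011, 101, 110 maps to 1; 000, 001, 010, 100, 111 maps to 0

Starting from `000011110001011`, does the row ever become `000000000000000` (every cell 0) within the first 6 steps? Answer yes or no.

yes

step 1: 000010010000110
step 2: 000000000000111
step 3: 000000000000100
step 4: 000000000000000
all cells are 0 at step 4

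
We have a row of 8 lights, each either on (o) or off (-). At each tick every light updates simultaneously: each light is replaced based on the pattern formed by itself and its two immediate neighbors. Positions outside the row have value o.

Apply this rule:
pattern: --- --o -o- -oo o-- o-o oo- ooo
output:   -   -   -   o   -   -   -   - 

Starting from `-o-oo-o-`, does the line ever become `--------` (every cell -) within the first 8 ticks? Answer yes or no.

---o----
--------
all cells are - at tick 2

yes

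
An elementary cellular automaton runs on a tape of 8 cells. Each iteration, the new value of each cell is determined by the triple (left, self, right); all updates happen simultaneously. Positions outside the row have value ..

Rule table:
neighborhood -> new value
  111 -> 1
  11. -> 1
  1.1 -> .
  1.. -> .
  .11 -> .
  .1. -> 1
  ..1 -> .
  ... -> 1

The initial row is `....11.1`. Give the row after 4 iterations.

1.1..1.1

111..1.1
.11..1.1
..1..1.1
1.1..1.1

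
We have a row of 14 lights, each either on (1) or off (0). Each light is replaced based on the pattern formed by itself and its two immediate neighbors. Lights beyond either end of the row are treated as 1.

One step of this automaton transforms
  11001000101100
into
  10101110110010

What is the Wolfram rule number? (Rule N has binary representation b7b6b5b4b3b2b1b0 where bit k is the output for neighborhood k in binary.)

position 0: 111 → 1  (bit 7 = 1)
position 1: 110 → 0  (bit 6 = 0)
position 9: 101 → 1  (bit 5 = 1)
position 2: 100 → 1  (bit 4 = 1)
position 10: 011 → 0  (bit 3 = 0)
position 4: 010 → 1  (bit 2 = 1)
position 3: 001 → 0  (bit 1 = 0)
position 6: 000 → 1  (bit 0 = 1)
bits b7..b0 = 10110101 = 181

181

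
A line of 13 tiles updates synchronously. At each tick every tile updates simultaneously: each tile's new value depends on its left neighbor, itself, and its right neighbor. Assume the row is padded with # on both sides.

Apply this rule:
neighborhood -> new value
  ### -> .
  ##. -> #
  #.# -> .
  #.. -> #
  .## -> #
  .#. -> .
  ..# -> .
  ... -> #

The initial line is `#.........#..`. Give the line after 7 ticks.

###.#..##.##.

tick 1: #########..#.
tick 2: ........##...
tick 3: #######.####.
tick 4: ......#.#..#.
tick 5: #####....#...
tick 6: ....####..##.
tick 7: ###.#..##.##.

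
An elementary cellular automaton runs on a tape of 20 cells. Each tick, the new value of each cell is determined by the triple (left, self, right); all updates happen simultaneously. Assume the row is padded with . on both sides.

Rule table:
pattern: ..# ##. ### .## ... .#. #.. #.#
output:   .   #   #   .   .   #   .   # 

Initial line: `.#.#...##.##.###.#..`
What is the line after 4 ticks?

...#.......##.##.#..

.###....##.##.####..
..##.....##.##.###..
...#......##.##.##..
...#.......##.##.#..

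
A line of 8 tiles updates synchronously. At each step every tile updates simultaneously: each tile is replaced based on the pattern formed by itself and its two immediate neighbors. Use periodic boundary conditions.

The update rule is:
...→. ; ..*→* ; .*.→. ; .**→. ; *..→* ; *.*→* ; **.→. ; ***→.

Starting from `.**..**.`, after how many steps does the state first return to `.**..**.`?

*..**..*
.**..**.

2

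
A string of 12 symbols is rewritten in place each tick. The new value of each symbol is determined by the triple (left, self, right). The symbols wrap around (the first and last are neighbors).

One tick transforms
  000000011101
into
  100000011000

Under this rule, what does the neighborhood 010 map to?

At position 11 the neighborhood is 010; the next row has 0 there.

0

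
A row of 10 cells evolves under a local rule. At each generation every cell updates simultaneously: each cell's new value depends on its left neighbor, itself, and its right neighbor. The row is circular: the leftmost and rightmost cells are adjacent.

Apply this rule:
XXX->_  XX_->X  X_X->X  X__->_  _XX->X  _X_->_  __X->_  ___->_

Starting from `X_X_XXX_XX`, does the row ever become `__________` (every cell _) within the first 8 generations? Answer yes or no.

yes

generation 1: XX_XX_XXX_
generation 2: XXXXXXX_XX
generation 3: ______XXX_
generation 4: ______X_X_
generation 5: _______X__
generation 6: __________
all cells are _ at generation 6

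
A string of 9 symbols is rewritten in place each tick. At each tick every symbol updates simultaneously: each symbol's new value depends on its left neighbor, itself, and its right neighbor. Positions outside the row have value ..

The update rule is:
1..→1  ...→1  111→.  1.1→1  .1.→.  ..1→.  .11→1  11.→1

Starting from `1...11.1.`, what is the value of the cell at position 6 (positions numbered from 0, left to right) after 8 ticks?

tick 1: .11.111.1
tick 2: .1111.11.
tick 3: .1..11111
tick 4: ..1.1...1
tick 5: 1..1.11..
tick 6: .1..11111  (repeats tick 3; period 3)
tick 8: 1..1.11..
position 6 holds 1

1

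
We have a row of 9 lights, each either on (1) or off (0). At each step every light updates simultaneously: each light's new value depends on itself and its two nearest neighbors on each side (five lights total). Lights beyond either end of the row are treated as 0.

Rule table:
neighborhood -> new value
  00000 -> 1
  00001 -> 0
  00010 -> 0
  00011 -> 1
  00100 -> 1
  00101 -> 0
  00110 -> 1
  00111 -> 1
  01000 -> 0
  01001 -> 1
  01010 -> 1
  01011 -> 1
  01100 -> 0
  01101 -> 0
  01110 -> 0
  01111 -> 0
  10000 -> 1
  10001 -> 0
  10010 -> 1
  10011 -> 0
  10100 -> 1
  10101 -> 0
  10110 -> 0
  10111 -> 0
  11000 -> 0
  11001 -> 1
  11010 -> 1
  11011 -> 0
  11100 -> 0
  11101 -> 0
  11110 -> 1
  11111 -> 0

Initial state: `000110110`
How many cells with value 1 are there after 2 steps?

101100000
010001111
count of 1: 5

5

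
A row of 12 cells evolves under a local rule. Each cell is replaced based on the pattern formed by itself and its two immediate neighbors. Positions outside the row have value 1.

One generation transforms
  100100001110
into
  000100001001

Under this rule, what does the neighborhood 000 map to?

At position 5 the neighborhood is 000; the next row has 0 there.

0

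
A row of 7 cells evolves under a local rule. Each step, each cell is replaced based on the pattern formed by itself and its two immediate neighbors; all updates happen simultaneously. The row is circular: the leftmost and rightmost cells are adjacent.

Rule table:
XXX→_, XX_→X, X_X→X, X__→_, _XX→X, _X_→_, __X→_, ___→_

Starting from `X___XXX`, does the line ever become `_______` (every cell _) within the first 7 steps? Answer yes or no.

X___X__
_______
all cells are _ at step 2

yes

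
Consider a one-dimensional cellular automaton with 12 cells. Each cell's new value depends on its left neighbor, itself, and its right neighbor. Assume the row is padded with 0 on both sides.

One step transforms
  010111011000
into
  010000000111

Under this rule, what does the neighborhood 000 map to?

1

At position 10 the neighborhood is 000; the next row has 1 there.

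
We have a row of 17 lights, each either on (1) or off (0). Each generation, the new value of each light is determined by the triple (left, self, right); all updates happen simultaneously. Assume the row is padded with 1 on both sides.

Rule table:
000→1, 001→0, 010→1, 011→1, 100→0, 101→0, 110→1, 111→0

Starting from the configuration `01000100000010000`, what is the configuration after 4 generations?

01010101001010110

01010101111010110
01010101001010110
01010101001010110  (fixed point — unchanged through generation 4)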